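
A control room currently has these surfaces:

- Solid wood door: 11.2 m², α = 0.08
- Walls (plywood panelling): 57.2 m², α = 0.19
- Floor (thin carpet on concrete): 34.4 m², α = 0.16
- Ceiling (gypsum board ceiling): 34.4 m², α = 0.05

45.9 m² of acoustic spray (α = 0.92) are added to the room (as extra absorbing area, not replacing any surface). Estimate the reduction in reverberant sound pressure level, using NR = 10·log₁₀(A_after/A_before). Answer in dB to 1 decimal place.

Total absorption A_before = 11.2*0.08 + 57.2*0.19 + 34.4*0.16 + 34.4*0.05
  = 0.896 + 10.868 + 5.504 + 1.720 = 18.988 m² sabins.
Added absorption = 45.9 × 0.92 = 42.228 sabins.
A_after = 18.988 + 42.228 = 61.216 sabins.
Reduction = 10 log₁₀(A_after/A_before) = 10 log₁₀(3.2239) = 5.1 dB.

5.1 dB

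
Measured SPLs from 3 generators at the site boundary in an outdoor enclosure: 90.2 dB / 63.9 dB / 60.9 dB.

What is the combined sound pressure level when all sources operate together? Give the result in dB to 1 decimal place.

90.2 dB

Σ 10^(Lᵢ/10) = 1.051e+09.
Combined level = 10 log₁₀(1.051e+09) = 90.2 dB.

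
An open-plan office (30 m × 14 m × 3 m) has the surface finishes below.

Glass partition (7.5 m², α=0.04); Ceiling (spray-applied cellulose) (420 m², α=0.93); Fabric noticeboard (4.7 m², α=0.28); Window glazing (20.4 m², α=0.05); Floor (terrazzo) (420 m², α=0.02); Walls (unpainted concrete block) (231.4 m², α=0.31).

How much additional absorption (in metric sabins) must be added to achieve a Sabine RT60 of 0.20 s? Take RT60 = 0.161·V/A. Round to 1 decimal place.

Total absorption A₁ = 7.5×0.04 + 420×0.93 + 4.7×0.28 + 20.4×0.05 + 420×0.02 + 231.4×0.31
  = 0.300 + 390.600 + 1.316 + 1.020 + 8.400 + 71.734 = 473.370 m² sabins.
V = 1260 m³. Required absorption A₂ = 0.161 × 1260 / 0.20 = 1014.300 sabins.
ΔA = A₂ − A₁ = 1014.300 − 473.370 = 540.9 sabins.

540.9 sabins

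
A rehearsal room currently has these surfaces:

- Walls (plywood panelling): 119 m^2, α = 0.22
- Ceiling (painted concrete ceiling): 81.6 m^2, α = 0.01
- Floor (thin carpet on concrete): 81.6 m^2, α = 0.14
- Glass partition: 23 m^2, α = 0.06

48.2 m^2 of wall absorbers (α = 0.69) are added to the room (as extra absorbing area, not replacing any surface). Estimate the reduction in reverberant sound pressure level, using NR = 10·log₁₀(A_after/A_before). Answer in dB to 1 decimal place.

Total absorption A_before = 119*0.22 + 81.6*0.01 + 81.6*0.14 + 23*0.06
  = 26.180 + 0.816 + 11.424 + 1.380 = 39.800 m^2 sabins.
Treatment contributes 48.2·0.69 = 33.258 sabins.
A_after = 39.800 + 33.258 = 73.058 sabins.
Reduction = 10 log₁₀(A_after/A_before) = 10 log₁₀(1.8356) = 2.6 dB.

2.6 dB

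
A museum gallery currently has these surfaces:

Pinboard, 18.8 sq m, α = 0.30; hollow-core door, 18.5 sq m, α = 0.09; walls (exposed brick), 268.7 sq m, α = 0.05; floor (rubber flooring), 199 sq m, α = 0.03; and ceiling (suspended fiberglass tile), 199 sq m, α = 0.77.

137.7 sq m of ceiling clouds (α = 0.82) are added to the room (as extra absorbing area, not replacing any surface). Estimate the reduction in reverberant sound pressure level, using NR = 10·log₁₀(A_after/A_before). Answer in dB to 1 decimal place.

Summing Sᵢαᵢ: 5.640 + 1.665 + 13.435 + 5.970 + 153.230 → A_before = 179.940 sabins.
Treatment contributes 137.7·0.82 = 112.914 sabins.
A_after = 179.940 + 112.914 = 292.854 sabins.
Reduction = 10 log₁₀(A_after/A_before) = 10 log₁₀(1.6275) = 2.1 dB.

2.1 dB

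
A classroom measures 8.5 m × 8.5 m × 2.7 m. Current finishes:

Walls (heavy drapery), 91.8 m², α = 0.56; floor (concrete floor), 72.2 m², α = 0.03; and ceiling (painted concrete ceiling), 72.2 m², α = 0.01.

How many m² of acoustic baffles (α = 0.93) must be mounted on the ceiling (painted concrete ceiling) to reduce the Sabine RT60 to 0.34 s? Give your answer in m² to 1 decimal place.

41.4

A₁ = Σ Sᵢαᵢ = 91.8·0.56 + 72.2·0.03 + 72.2·0.01 = 54.296 sabins.
V = 195.075 m³. Target absorption A₂ = 0.161 × 195.075 / 0.34 = 92.374 sabins.
Absorption to add: 92.374 − 54.296 = 38.078 sabins.
Net gain per m²: Δα = 0.93 − 0.01 = 0.92.
Area = ΔA/Δα = 38.078/0.92 = 41.4 m².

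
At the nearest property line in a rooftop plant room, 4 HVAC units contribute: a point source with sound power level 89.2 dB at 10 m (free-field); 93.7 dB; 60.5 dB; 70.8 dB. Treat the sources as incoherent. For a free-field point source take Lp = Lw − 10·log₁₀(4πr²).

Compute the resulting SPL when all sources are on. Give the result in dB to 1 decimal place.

93.7 dB

Source at 10 m: Lp = 89.2 − 10·log₁₀(4π·10²) = 89.2 − 10·log₁₀(1256.637) = 58.2 dB.
Σ 10^(Lᵢ/10) = 2.358e+09.
L_total = 10·log₁₀(2.358e+09) = 93.7 dB.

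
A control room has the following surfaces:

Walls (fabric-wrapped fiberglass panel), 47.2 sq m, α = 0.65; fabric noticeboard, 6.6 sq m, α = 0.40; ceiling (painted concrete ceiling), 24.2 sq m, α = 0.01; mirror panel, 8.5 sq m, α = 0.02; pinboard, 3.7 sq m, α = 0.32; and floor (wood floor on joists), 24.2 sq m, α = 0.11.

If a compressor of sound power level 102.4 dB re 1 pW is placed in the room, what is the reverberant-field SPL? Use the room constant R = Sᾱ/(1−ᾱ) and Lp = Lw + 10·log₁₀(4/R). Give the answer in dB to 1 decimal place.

A = 37.578 sabins; S = 114.4 sq m.
ᾱ = 37.578/114.4 = 0.3285; R = Sᾱ/(1−ᾱ) = 37.578/(1−0.3285) = 55.961 sq m.
Lp = 102.4 + 10·log₁₀(4/55.961) = 102.4 + (-11.46) = 90.9 dB.

90.9 dB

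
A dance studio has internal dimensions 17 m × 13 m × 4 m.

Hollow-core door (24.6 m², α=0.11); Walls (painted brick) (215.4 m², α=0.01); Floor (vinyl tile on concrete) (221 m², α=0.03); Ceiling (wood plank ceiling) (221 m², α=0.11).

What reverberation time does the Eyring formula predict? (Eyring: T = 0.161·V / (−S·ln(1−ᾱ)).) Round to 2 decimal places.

3.87 s

S = Σ Sᵢ = 682.0 m².
Σ(Sᵢαᵢ) = 24.6×0.11 + 215.4×0.01 + 221×0.03 + 221×0.11 = 35.800.
Mean coefficient ᾱ = A/S = 0.0525.
−S·ln(1−ᾱ) = −682.0 × ln(1 − 0.0525) = 36.779.
V = 17 × 13 × 4 = 884 m³.
T = 0.161·V/[−S·ln(1−ᾱ)] = 0.161·884/36.779 = 3.87 s.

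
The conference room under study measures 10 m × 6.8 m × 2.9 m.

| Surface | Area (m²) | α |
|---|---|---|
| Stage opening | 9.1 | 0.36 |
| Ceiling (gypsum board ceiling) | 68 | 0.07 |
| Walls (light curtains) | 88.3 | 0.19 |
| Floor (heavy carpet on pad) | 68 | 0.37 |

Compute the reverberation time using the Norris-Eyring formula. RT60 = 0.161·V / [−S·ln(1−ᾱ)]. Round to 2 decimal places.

Total surface area S = 9.1 + 68 + 88.3 + 68 = 233.4 m².
Σ(Sᵢαᵢ) = 9.1·0.36 + 68·0.07 + 88.3·0.19 + 68·0.37 = 49.973.
Mean coefficient ᾱ = A/S = 0.2141.
−S·ln(1−ᾱ) = −233.4 × ln(1 − 0.2141) = 56.232.
V = 10 × 6.8 × 2.9 = 197.2 m³.
T = 0.161·V/[−S·ln(1−ᾱ)] = 0.161·197.2/56.232 = 0.56 s.

0.56 seconds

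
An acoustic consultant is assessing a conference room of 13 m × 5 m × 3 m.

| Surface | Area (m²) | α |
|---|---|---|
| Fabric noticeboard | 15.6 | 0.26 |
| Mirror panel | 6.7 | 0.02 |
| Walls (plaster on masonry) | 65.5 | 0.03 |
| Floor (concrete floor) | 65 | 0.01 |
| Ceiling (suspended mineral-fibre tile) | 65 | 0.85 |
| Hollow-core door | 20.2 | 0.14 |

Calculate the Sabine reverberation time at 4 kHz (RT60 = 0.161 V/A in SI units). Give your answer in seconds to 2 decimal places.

0.48 s

Total absorption A = 15.6×0.26 + 6.7×0.02 + 65.5×0.03 + 65×0.01 + 65×0.85 + 20.2×0.14
  = 4.056 + 0.134 + 1.965 + 0.650 + 55.250 + 2.828 = 64.883 m² sabins.
Volume V = 13 × 5 × 3 = 195 m³.
RT60 = 0.161 · V / A = 0.161 × 195 / 64.883 = 0.48 s.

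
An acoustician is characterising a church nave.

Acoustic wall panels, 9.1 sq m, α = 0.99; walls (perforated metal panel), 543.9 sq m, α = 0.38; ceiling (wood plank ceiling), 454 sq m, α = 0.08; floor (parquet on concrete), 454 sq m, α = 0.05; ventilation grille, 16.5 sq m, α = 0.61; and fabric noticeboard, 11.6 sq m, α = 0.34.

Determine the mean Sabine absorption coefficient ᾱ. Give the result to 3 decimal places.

Total surface area S = 1489.1 sq m.
A = 9.1*0.99 + 543.9*0.38 + 454*0.08 + 454*0.05 + 16.5*0.61 + 11.6*0.34 = 288.720 sabins.
ᾱ = A/S = 0.194.

0.194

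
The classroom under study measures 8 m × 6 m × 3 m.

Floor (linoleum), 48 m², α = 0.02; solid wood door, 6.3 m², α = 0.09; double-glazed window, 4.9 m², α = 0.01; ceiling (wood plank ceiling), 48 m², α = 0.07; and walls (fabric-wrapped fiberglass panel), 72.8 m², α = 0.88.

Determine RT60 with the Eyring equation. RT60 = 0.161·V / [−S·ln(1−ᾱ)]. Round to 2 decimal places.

S = Σ Sᵢ = 180.0 m².
Absorption A = 48·0.02 + 6.3·0.09 + 4.9·0.01 + 48·0.07 + 72.8·0.88 = 69.000 sabins.
Mean coefficient ᾱ = A/S = 0.3833.
Eyring denominator: −S ln(1−ᾱ) = 87.007.
V = 8 × 6 × 3 = 144 m³.
T = 0.161·V/[−S·ln(1−ᾱ)] = 0.161·144/87.007 = 0.27 s.

0.27 s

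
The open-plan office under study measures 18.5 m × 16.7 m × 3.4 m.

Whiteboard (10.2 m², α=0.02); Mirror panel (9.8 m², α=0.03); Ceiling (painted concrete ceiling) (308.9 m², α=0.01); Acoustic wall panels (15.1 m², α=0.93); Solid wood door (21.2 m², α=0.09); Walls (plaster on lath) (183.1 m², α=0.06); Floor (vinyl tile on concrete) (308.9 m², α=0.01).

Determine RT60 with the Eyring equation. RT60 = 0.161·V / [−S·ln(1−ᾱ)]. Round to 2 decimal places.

4.93 s

S = Σ Sᵢ = 857.2 m².
Absorption A = 10.2·0.02 + 9.8·0.03 + 308.9·0.01 + 15.1·0.93 + 21.2·0.09 + 183.1·0.06 + 308.9·0.01 = 33.613 sabins.
ᾱ = 33.613 / 857.2 = 0.0392.
Eyring denominator: −S ln(1−ᾱ) = 34.279.
V = 18.5 × 16.7 × 3.4 = 1050.43 m³.
T = 0.161·V/[−S·ln(1−ᾱ)] = 0.161·1050.43/34.279 = 4.93 s.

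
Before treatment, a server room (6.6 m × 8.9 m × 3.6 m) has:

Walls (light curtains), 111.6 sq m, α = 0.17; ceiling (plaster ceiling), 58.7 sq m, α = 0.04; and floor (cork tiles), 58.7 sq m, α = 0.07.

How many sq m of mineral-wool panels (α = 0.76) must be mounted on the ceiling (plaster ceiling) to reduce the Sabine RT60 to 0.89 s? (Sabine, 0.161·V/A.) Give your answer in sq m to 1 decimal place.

A₁ = Σ Sᵢαᵢ = 111.6*0.17 + 58.7*0.04 + 58.7*0.07 = 25.429 sabins.
V = 211.464 m³. Target absorption A₂ = 0.161 × 211.464 / 0.89 = 38.254 sabins.
ΔA needed = 38.254 − 25.429 = 12.825 sabins.
Each sq m of panel replacing the ceiling (plaster ceiling) adds (0.76 − 0.04) = 0.72 sabins.
Area = ΔA/Δα = 12.825/0.72 = 17.8 sq m.

17.8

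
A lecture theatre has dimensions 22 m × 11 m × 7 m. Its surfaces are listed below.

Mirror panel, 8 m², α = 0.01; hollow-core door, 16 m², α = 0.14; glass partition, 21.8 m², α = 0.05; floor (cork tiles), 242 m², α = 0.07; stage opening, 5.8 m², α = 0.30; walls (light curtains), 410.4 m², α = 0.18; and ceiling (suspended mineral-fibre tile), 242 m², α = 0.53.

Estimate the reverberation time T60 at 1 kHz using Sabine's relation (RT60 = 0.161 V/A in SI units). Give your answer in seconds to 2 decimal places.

Total absorption A = 8×0.01 + 16×0.14 + 21.8×0.05 + 242×0.07 + 5.8×0.30 + 410.4×0.18 + 242×0.53
  = 0.080 + 2.240 + 1.090 + 16.940 + 1.740 + 73.872 + 128.260 = 224.222 m² sabins.
Volume V = 22 × 11 × 7 = 1694 m³.
RT60 = 0.161 · V / A = 0.161 × 1694 / 224.222 = 1.22 s.

1.22 sec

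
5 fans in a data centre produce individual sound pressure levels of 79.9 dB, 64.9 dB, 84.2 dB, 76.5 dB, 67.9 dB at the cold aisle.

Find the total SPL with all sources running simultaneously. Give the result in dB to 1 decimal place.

Converting to relative power and adding: 10^(79.9/10) + 10^(64.9/10) + 10^(84.2/10) + 10^(76.5/10) + 10^(67.9/10) = 4.147e+08.
Combined level = 10 log₁₀(4.147e+08) = 86.2 dB.

86.2 dB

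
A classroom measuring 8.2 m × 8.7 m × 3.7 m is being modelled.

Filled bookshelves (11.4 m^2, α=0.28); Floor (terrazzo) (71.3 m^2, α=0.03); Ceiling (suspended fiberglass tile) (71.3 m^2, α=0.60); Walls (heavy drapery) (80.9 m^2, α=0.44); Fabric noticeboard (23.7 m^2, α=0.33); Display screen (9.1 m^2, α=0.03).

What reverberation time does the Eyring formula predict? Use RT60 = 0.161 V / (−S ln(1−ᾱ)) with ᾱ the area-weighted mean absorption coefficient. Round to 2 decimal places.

S = Σ Sᵢ = 267.7 m^2.
Absorption A = 11.4·0.28 + 71.3·0.03 + 71.3·0.60 + 80.9·0.44 + 23.7·0.33 + 9.1·0.03 = 91.801 sabins.
Mean coefficient ᾱ = A/S = 0.3429.
Eyring denominator: −S ln(1−ᾱ) = 112.412.
V = 8.2 × 8.7 × 3.7 = 263.958 m³.
RT60 = 0.161 × 263.958 / 112.412 = 0.38 s.

0.38 sec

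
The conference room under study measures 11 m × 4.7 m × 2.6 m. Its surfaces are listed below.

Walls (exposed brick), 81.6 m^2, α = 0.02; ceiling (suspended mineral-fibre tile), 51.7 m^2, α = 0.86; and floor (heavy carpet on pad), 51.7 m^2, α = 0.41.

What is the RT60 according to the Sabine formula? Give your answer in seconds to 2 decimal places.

0.32 s

A = Σ Sᵢαᵢ = 81.6·0.02 + 51.7·0.86 + 51.7·0.41 = 67.291 sabins.
V = 11·4.7·2.6 = 134.42 m³.
T = 0.161 V/A = 0.161·134.42/67.291 = 0.32 s.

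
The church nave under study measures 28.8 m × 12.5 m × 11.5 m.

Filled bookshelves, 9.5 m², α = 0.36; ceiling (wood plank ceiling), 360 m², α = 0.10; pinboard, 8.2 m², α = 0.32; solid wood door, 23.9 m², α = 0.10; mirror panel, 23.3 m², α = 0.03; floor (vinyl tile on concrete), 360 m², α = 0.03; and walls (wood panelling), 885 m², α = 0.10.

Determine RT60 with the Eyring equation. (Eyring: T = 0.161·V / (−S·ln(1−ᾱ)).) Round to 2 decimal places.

S = Σ Sᵢ = 1669.9 m².
Σ(Sᵢαᵢ) = 9.5·0.36 + 360·0.10 + 8.2·0.32 + 23.9·0.10 + 23.3·0.03 + 360·0.03 + 885·0.10 = 144.433.
ᾱ = 144.433 / 1669.9 = 0.0865.
Eyring denominator: −S ln(1−ᾱ) = 151.079.
V = 28.8 × 12.5 × 11.5 = 4140 m³.
RT60 = 0.161 × 4140 / 151.079 = 4.41 s.

4.41 sec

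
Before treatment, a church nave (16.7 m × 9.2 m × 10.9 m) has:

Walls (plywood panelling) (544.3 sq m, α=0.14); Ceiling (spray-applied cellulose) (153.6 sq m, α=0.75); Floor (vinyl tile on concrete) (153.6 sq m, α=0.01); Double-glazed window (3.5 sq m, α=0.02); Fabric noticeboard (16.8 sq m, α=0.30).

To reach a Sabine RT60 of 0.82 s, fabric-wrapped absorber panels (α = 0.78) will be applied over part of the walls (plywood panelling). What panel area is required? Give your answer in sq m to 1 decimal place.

204.3

Equivalent absorption area: A₁ = 544.3·0.14 + 153.6·0.75 + 153.6·0.01 + 3.5·0.02 + 16.8·0.30 = 198.048 sq m.
V = 1674.676 m³. Target absorption A₂ = 0.161 × 1674.676 / 0.82 = 328.808 sabins.
ΔA needed = 328.808 − 198.048 = 130.760 sabins.
Net gain per sq m: Δα = 0.78 − 0.14 = 0.64.
Area = ΔA/Δα = 130.760/0.64 = 204.3 sq m.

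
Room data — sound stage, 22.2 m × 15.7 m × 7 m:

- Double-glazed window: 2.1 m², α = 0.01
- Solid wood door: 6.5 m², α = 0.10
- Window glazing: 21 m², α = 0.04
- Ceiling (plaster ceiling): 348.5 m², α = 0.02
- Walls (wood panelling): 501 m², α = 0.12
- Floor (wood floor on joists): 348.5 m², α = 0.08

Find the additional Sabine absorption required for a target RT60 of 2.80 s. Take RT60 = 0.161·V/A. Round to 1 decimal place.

43.8 sabins

Total absorption A₁ = 2.1×0.01 + 6.5×0.10 + 21×0.04 + 348.5×0.02 + 501×0.12 + 348.5×0.08
  = 0.021 + 0.650 + 0.840 + 6.970 + 60.120 + 27.880 = 96.481 m² sabins.
For T = 2.80 s, need A₂ = 0.161·V/T = 0.161·2439.78/2.80 = 140.287 sabins.
Additional absorption ΔA = 140.287 − 96.481 = 43.8 sabins.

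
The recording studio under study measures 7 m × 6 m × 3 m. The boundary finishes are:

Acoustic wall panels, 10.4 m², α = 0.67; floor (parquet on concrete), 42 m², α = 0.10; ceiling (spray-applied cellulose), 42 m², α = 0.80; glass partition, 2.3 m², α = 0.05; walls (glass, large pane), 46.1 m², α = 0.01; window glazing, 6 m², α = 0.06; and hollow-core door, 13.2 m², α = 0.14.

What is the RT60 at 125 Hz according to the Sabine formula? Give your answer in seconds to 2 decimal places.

0.43 sec

Equivalent absorption area: A = 10.4×0.67 + 42×0.10 + 42×0.80 + 2.3×0.05 + 46.1×0.01 + 6×0.06 + 13.2×0.14 = 47.552 m².
Volume V = 7 × 6 × 3 = 126 m³.
T = 0.161 V/A = 0.161·126/47.552 = 0.43 s.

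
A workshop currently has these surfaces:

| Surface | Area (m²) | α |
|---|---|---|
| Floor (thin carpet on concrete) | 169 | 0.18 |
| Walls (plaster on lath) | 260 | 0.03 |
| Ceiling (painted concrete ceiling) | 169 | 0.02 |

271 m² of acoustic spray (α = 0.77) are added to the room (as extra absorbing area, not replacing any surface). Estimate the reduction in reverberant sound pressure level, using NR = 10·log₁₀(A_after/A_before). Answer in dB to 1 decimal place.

7.8 dB

Total absorption A_before = 169×0.18 + 260×0.03 + 169×0.02
  = 30.420 + 7.800 + 3.380 = 41.600 m² sabins.
Added absorption = 271 × 0.77 = 208.670 sabins.
A_after = 41.600 + 208.670 = 250.270 sabins.
NR = 10·log₁₀(250.270/41.600) = 7.8 dB.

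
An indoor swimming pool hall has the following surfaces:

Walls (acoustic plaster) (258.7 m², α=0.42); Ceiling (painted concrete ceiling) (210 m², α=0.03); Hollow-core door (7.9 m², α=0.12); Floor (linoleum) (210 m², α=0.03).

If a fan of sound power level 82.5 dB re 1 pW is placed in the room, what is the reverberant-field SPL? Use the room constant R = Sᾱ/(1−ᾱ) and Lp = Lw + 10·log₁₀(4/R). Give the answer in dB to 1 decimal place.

66.8 dB

Σ(Sᵢαᵢ) = 258.7×0.42 + 210×0.03 + 7.9×0.12 + 210×0.03 = 122.202; total area S = 686.6 m².
ᾱ = 0.1780, so room constant R = A/(1−ᾱ) = 148.664 m².
Lp = Lw + 10 log₁₀(4/R) = 82.5 -15.70 = 66.8 dB.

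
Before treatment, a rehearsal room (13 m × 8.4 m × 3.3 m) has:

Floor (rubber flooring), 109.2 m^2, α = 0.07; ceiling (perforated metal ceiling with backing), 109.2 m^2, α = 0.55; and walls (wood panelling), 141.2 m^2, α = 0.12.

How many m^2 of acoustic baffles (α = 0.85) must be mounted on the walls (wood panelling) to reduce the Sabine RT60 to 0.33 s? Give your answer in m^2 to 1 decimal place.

124.9

Equivalent absorption area: A₁ = 109.2·0.07 + 109.2·0.55 + 141.2·0.12 = 84.648 m^2.
Required A₂ = 0.161·360.36/0.33 = 175.812 sabins.
Absorption to add: 175.812 − 84.648 = 91.164 sabins.
Net gain per m^2: Δα = 0.85 − 0.12 = 0.73.
Panel area = 91.164 / 0.73 = 124.9 m^2.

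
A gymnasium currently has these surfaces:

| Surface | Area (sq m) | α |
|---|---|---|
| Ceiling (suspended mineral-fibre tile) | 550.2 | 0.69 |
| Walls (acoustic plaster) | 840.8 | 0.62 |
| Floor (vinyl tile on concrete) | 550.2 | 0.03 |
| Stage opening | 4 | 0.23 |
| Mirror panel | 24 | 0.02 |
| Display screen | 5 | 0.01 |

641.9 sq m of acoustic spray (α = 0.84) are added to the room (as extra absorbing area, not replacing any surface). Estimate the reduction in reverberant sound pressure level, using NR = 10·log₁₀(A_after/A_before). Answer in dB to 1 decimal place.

2.0 dB

Total absorption A_before = 550.2·0.69 + 840.8·0.62 + 550.2·0.03 + 4·0.23 + 24·0.02 + 5·0.01
  = 379.638 + 521.296 + 16.506 + 0.920 + 0.480 + 0.050 = 918.890 sq m sabins.
Treatment contributes 641.9·0.84 = 539.196 sabins.
New total A_after = 1458.086 sabins.
NR = 10·log₁₀(1458.086/918.890) = 2.0 dB.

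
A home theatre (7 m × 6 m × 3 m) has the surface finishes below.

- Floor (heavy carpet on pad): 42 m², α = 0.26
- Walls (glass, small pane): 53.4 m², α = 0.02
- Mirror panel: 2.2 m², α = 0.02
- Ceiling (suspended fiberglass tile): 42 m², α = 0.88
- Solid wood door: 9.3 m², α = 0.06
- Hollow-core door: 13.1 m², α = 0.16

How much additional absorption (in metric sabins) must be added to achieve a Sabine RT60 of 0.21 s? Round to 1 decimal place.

45.0 sabins

Equivalent absorption area: A₁ = 42*0.26 + 53.4*0.02 + 2.2*0.02 + 42*0.88 + 9.3*0.06 + 13.1*0.16 = 51.646 m².
V = 126 m³. Required absorption A₂ = 0.161 × 126 / 0.21 = 96.600 sabins.
Additional absorption ΔA = 96.600 − 51.646 = 45.0 sabins.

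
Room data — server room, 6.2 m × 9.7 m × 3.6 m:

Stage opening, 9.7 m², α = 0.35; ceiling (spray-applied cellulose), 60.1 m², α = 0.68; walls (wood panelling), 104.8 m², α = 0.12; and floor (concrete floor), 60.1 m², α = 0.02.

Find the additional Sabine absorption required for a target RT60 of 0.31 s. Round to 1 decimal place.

54.4 sabins

A₁ = Σ Sᵢαᵢ = 9.7*0.35 + 60.1*0.68 + 104.8*0.12 + 60.1*0.02 = 58.041 sabins.
V = 216.504 m³. Required absorption A₂ = 0.161 × 216.504 / 0.31 = 112.442 sabins.
ΔA = A₂ − A₁ = 112.442 − 58.041 = 54.4 sabins.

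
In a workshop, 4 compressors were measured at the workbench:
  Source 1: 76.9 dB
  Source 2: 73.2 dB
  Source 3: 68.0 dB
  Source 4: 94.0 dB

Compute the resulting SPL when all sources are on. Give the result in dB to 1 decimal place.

94.1 dB

Σ 10^(Lᵢ/10) = 2.588e+09.
Combined level = 10 log₁₀(2.588e+09) = 94.1 dB.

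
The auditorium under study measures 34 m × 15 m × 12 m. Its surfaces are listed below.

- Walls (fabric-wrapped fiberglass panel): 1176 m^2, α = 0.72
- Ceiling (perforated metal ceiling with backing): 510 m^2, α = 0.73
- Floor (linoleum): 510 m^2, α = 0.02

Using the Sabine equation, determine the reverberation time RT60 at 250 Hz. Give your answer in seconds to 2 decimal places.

Summing Sᵢαᵢ: 846.720 + 372.300 + 10.200 → A = 1229.220 sabins.
Room volume: 6120 m³.
T = 0.161 V/A = 0.161·6120/1229.220 = 0.80 s.

0.80 seconds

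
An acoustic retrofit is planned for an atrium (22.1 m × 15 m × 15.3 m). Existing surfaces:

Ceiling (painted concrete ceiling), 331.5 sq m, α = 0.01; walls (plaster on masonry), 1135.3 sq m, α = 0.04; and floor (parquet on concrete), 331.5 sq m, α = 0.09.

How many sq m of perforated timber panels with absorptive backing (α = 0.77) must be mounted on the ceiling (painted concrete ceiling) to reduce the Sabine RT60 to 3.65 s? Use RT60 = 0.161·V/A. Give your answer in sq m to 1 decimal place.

Summing Sᵢαᵢ: 3.315 + 45.412 + 29.835 → A₁ = 78.562 sabins.
V = 5071.95 m³. Target absorption A₂ = 0.161 × 5071.95 / 3.65 = 223.722 sabins.
Absorption to add: 223.722 − 78.562 = 145.160 sabins.
Each sq m of panel replacing the ceiling (painted concrete ceiling) adds (0.77 − 0.01) = 0.76 sabins.
Area = ΔA/Δα = 145.160/0.76 = 191.0 sq m.

191.0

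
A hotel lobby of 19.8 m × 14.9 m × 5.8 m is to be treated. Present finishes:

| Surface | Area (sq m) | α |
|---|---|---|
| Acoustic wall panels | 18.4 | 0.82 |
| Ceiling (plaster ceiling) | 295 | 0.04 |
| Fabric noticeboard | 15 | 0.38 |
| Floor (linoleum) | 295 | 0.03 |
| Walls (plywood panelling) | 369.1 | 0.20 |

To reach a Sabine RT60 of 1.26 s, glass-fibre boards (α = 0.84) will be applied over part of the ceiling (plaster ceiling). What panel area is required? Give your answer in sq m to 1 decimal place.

A₁ = Σ Sᵢαᵢ = 18.4*0.82 + 295*0.04 + 15*0.38 + 295*0.03 + 369.1*0.20 = 115.258 sabins.
V = 1711.116 m³. Target absorption A₂ = 0.161 × 1711.116 / 1.26 = 218.643 sabins.
Absorption to add: 218.643 − 115.258 = 103.385 sabins.
Each sq m of panel replacing the ceiling (plaster ceiling) adds (0.84 − 0.04) = 0.80 sabins.
Area = ΔA/Δα = 103.385/0.80 = 129.2 sq m.

129.2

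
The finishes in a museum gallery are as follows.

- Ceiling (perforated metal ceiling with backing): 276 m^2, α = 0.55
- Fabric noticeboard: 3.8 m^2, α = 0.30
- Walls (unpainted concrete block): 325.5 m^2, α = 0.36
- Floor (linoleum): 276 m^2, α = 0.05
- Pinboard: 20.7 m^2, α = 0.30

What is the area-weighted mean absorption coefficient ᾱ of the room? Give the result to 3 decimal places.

S = Σ Sᵢ = 276 + 3.8 + 325.5 + 276 + 20.7 = 902.0 m^2.
A = 276·0.55 + 3.8·0.30 + 325.5·0.36 + 276·0.05 + 20.7·0.30 = 290.130 sabins.
ᾱ = 290.130 / 902.0 = 0.322.

0.322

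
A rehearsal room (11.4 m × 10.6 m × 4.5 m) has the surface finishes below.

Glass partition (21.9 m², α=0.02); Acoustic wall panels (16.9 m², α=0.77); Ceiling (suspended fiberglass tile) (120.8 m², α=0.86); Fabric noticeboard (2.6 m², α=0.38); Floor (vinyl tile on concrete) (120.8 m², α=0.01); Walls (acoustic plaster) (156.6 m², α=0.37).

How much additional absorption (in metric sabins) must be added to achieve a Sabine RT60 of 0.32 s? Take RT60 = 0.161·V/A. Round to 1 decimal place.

Total absorption A₁ = 21.9×0.02 + 16.9×0.77 + 120.8×0.86 + 2.6×0.38 + 120.8×0.01 + 156.6×0.37
  = 0.438 + 13.013 + 103.888 + 0.988 + 1.208 + 57.942 = 177.477 m² sabins.
Target A₂ = 0.161·543.78/0.32 = 273.589 sabins (V = 543.78 m³).
Shortfall: 273.589 − 177.477 = 96.1 sabins.

96.1 sabins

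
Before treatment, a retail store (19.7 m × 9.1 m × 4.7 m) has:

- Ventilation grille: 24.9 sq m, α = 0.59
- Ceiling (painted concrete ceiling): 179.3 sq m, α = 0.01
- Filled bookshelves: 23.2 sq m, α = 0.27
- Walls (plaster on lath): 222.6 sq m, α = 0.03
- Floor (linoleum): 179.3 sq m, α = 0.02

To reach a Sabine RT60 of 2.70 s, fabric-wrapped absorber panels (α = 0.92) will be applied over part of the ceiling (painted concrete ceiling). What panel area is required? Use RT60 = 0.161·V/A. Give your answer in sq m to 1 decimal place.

Summing Sᵢαᵢ: 14.691 + 1.793 + 6.264 + 6.678 + 3.586 → A₁ = 33.012 sabins.
V = 842.569 m³. Target absorption A₂ = 0.161 × 842.569 / 2.70 = 50.242 sabins.
Absorption to add: 50.242 − 33.012 = 17.230 sabins.
Net gain per sq m: Δα = 0.92 − 0.01 = 0.91.
Area = ΔA/Δα = 17.230/0.91 = 18.9 sq m.

18.9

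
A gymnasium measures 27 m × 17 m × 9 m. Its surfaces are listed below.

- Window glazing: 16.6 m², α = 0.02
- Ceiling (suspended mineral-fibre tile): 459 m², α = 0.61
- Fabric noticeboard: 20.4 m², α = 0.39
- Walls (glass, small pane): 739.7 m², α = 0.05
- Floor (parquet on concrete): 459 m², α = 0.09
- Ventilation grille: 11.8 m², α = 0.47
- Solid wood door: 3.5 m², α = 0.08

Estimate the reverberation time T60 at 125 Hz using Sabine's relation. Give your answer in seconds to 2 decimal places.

Equivalent absorption area: A = 16.6*0.02 + 459*0.61 + 20.4*0.39 + 739.7*0.05 + 459*0.09 + 11.8*0.47 + 3.5*0.08 = 372.399 m².
V = 27·17·9 = 4131 m³.
Sabine: RT60 = 0.161 × 4131 / 372.399 = 1.79 s.

1.79 seconds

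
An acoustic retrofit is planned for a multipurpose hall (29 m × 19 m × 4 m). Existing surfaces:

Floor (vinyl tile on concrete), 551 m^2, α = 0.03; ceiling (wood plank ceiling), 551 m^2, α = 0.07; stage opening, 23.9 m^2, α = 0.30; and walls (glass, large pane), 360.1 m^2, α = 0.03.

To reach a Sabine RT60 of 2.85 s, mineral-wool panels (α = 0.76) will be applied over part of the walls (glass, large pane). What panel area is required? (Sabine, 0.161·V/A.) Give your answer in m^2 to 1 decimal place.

A₁ = Σ Sᵢαᵢ = 551×0.03 + 551×0.07 + 23.9×0.30 + 360.1×0.03 = 73.073 sabins.
V = 2204 m³. Target absorption A₂ = 0.161 × 2204 / 2.85 = 124.507 sabins.
Absorption to add: 124.507 − 73.073 = 51.434 sabins.
Net gain per m^2: Δα = 0.76 − 0.03 = 0.73.
Panel area = 51.434 / 0.73 = 70.5 m^2.

70.5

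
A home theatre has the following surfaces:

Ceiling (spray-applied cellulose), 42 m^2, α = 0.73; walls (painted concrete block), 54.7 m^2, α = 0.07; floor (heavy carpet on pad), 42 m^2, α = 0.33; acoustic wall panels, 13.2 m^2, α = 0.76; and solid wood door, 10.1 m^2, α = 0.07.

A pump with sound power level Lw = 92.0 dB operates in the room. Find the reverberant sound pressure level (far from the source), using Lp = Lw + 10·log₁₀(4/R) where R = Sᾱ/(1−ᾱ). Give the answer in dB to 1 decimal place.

78.3 dB

A = 59.088 sabins; S = 162.0 m^2.
ᾱ = 59.088/162.0 = 0.3647; R = Sᾱ/(1−ᾱ) = 59.088/(1−0.3647) = 93.008 m^2.
Lp = Lw + 10 log₁₀(4/R) = 92.0 -13.66 = 78.3 dB.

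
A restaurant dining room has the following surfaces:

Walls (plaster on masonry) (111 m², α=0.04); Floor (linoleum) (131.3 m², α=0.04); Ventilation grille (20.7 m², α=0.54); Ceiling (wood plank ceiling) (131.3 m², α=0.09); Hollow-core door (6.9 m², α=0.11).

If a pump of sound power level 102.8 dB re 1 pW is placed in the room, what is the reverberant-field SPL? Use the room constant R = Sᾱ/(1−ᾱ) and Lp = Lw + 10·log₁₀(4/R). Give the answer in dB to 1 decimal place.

93.2 dB

A = 33.446 sabins; S = 401.2 m².
ᾱ = 33.446/401.2 = 0.0834; R = Sᾱ/(1−ᾱ) = 33.446/(1−0.0834) = 36.489 m².
Lp = 102.8 + 10·log₁₀(4/36.489) = 102.8 + (-9.60) = 93.2 dB.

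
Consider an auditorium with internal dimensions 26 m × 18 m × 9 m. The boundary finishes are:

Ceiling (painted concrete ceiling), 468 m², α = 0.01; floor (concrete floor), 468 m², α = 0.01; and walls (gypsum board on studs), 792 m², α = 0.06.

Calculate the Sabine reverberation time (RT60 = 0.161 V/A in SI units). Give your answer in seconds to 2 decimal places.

11.92 sec

Total absorption A = 468·0.01 + 468·0.01 + 792·0.06
  = 4.680 + 4.680 + 47.520 = 56.880 m² sabins.
Volume V = 26 × 18 × 9 = 4212 m³.
Sabine: RT60 = 0.161 × 4212 / 56.880 = 11.92 s.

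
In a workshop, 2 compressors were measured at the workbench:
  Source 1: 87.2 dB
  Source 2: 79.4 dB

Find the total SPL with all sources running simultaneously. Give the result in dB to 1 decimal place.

Converting to relative power and adding: 10^(87.2/10) + 10^(79.4/10) = 6.119e+08.
L_total = 10·log₁₀(6.119e+08) = 87.9 dB.

87.9 dB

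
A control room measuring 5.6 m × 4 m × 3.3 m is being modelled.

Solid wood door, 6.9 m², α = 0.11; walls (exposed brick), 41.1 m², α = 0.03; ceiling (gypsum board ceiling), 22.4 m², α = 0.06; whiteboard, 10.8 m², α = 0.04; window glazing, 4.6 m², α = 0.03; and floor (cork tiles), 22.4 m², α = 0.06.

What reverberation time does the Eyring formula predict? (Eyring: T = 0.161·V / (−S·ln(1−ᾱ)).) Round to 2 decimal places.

2.21 sec

Total surface area S = 6.9 + 41.1 + 22.4 + 10.8 + 4.6 + 22.4 = 108.2 m².
Absorption A = 6.9·0.11 + 41.1·0.03 + 22.4·0.06 + 10.8·0.04 + 4.6·0.03 + 22.4·0.06 = 5.250 sabins.
Mean coefficient ᾱ = A/S = 0.0485.
−S·ln(1−ᾱ) = −108.2 × ln(1 − 0.0485) = 5.379.
V = 5.6 × 4 × 3.3 = 73.92 m³.
T = 0.161·V/[−S·ln(1−ᾱ)] = 0.161·73.92/5.379 = 2.21 s.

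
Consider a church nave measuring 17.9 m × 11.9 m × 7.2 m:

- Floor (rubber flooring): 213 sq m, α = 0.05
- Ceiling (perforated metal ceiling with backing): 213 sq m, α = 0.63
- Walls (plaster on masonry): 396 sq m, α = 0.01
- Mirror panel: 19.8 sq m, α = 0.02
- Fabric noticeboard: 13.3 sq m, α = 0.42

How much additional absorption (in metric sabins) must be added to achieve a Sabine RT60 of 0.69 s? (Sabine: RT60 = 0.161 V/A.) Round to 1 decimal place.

203.1 sabins

Equivalent absorption area: A₁ = 213×0.05 + 213×0.63 + 396×0.01 + 19.8×0.02 + 13.3×0.42 = 154.782 sq m.
For T = 0.69 s, need A₂ = 0.161·V/T = 0.161·1533.672/0.69 = 357.857 sabins.
ΔA = A₂ − A₁ = 357.857 − 154.782 = 203.1 sabins.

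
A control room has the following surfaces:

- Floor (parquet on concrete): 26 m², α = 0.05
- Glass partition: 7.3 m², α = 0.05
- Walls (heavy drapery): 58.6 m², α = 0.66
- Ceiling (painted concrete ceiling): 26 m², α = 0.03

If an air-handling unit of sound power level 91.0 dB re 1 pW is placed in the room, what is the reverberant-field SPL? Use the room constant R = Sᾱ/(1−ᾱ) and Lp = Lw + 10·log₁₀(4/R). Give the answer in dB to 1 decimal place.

A = 41.121 sabins; S = 117.9 m².
ᾱ = 0.3488, so room constant R = A/(1−ᾱ) = 63.146 m².
Lp = 91.0 + 10·log₁₀(4/63.146) = 91.0 + (-11.98) = 79.0 dB.

79.0 dB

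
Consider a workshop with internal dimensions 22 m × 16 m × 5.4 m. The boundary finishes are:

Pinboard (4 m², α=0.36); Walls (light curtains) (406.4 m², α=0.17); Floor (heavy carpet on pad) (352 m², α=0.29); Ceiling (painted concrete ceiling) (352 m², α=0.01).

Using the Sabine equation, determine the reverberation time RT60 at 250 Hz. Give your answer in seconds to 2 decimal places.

Total absorption A = 4*0.36 + 406.4*0.17 + 352*0.29 + 352*0.01
  = 1.440 + 69.088 + 102.080 + 3.520 = 176.128 m² sabins.
Volume V = 22 × 16 × 5.4 = 1900.8 m³.
Sabine: RT60 = 0.161 × 1900.8 / 176.128 = 1.74 s.

1.74 s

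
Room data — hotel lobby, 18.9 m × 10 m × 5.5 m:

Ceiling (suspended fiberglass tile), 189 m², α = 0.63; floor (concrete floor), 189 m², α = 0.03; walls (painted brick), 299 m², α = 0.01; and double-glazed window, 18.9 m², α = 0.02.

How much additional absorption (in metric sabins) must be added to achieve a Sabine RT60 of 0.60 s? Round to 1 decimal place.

150.8 sabins

Summing Sᵢαᵢ: 119.070 + 5.670 + 2.990 + 0.378 → A₁ = 128.108 sabins.
For T = 0.60 s, need A₂ = 0.161·V/T = 0.161·1039.5/0.60 = 278.933 sabins.
ΔA = A₂ − A₁ = 278.933 − 128.108 = 150.8 sabins.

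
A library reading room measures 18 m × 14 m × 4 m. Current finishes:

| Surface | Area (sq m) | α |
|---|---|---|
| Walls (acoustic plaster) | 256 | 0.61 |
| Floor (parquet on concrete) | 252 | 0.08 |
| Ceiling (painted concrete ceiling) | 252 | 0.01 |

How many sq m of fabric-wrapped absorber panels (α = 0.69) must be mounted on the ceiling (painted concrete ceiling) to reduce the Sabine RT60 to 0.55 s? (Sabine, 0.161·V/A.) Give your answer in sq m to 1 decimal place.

170.9

A₁ = Σ Sᵢαᵢ = 256*0.61 + 252*0.08 + 252*0.01 = 178.840 sabins.
V = 1008 m³. Target absorption A₂ = 0.161 × 1008 / 0.55 = 295.069 sabins.
Absorption to add: 295.069 − 178.840 = 116.229 sabins.
Net gain per sq m: Δα = 0.69 − 0.01 = 0.68.
Area = ΔA/Δα = 116.229/0.68 = 170.9 sq m.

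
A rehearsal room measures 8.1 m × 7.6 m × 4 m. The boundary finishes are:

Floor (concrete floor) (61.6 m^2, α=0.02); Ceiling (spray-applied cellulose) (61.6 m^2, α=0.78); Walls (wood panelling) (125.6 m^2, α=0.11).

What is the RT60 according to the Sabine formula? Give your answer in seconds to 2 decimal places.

A = Σ Sᵢαᵢ = 61.6·0.02 + 61.6·0.78 + 125.6·0.11 = 63.096 sabins.
V = 8.1·7.6·4 = 246.24 m³.
RT60 = 0.161 · V / A = 0.161 × 246.24 / 63.096 = 0.63 s.

0.63 s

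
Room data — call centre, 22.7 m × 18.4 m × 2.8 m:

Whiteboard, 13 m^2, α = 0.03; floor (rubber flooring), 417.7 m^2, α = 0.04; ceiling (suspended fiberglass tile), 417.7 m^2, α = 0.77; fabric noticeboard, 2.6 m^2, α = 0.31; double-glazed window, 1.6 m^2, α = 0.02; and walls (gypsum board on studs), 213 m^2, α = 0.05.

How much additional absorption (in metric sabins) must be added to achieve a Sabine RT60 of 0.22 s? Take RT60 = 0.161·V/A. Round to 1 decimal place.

Summing Sᵢαᵢ: 0.390 + 16.708 + 321.629 + 0.806 + 0.032 + 10.650 → A₁ = 350.215 sabins.
For T = 0.22 s, need A₂ = 0.161·V/T = 0.161·1169.504/0.22 = 855.864 sabins.
Shortfall: 855.864 − 350.215 = 505.6 sabins.

505.6 sabins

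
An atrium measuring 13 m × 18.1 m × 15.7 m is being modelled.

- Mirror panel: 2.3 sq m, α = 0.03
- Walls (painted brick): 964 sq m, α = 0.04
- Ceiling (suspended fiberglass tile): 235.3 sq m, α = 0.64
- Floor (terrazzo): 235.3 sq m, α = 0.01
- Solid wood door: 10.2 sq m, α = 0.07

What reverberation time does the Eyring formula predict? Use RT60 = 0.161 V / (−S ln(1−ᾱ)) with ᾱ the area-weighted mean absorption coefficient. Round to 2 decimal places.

Total surface area S = 2.3 + 964 + 235.3 + 235.3 + 10.2 = 1447.1 sq m.
Σ(Sᵢαᵢ) = 2.3·0.03 + 964·0.04 + 235.3·0.64 + 235.3·0.01 + 10.2·0.07 = 192.288.
Mean coefficient ᾱ = A/S = 0.1329.
−S·ln(1−ᾱ) = −1447.1 × ln(1 − 0.1329) = 206.358.
V = 13 × 18.1 × 15.7 = 3694.21 m³.
T = 0.161·V/[−S·ln(1−ᾱ)] = 0.161·3694.21/206.358 = 2.88 s.

2.88 s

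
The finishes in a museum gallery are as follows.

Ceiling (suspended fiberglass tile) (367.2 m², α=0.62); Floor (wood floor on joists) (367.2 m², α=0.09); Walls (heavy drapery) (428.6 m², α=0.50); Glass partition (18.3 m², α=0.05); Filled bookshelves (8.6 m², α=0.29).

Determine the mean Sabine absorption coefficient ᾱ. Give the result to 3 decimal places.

Total surface area S = 1189.9 m².
A = 367.2·0.62 + 367.2·0.09 + 428.6·0.50 + 18.3·0.05 + 8.6·0.29 = 478.421 sabins.
ᾱ = A/S = 0.402.

0.402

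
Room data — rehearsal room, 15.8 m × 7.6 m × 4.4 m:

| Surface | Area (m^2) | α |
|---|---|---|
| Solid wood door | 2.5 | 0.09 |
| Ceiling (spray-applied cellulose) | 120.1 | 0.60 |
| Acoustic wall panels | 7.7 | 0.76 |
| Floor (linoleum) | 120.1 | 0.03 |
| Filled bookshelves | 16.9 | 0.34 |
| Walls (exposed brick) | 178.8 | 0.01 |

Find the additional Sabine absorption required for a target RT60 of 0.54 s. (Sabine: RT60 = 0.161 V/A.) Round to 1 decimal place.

68.3 sabins

A₁ = Σ Sᵢαᵢ = 2.5·0.09 + 120.1·0.60 + 7.7·0.76 + 120.1·0.03 + 16.9·0.34 + 178.8·0.01 = 89.274 sabins.
Target A₂ = 0.161·528.352/0.54 = 157.527 sabins (V = 528.352 m³).
Additional absorption ΔA = 157.527 − 89.274 = 68.3 sabins.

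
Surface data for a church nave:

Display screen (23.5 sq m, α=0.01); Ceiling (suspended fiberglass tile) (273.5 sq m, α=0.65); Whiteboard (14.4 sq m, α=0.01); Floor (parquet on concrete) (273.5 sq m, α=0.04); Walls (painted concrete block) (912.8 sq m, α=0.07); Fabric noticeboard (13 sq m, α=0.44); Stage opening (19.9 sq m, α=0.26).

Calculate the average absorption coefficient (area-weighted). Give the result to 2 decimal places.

S = Σ Sᵢ = 23.5 + 273.5 + 14.4 + 273.5 + 912.8 + 13 + 19.9 = 1530.6 sq m.
Weighted sum Σ Sα = 263.884.
ᾱ = 263.884 / 1530.6 = 0.17.

0.17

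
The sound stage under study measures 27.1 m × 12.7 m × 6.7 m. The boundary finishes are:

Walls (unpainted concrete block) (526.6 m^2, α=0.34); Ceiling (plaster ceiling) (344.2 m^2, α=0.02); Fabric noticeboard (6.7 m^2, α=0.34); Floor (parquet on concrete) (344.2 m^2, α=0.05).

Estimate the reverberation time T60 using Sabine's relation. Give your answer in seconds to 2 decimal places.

Equivalent absorption area: A = 526.6×0.34 + 344.2×0.02 + 6.7×0.34 + 344.2×0.05 = 205.416 m^2.
Room volume: 2305.939 m³.
T = 0.161 V/A = 0.161·2305.939/205.416 = 1.81 s.

1.81 seconds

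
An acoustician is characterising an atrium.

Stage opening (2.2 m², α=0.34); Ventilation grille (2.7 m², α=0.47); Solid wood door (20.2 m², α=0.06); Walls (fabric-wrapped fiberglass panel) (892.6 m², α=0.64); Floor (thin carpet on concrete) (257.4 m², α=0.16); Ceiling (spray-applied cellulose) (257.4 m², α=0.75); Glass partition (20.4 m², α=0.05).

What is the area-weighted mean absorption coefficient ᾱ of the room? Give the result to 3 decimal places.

S = Σ Sᵢ = 2.2 + 2.7 + 20.2 + 892.6 + 257.4 + 257.4 + 20.4 = 1452.9 m².
Weighted sum Σ Sα = 809.747.
ᾱ = A/S = 0.557.

0.557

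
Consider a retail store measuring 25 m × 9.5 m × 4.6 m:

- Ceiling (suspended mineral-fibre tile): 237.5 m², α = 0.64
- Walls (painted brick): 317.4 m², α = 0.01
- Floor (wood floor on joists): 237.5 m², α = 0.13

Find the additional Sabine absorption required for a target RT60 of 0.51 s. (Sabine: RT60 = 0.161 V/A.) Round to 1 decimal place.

Equivalent absorption area: A₁ = 237.5·0.64 + 317.4·0.01 + 237.5·0.13 = 186.049 m².
For T = 0.51 s, need A₂ = 0.161·V/T = 0.161·1092.5/0.51 = 344.887 sabins.
Additional absorption ΔA = 344.887 − 186.049 = 158.8 sabins.

158.8 sabins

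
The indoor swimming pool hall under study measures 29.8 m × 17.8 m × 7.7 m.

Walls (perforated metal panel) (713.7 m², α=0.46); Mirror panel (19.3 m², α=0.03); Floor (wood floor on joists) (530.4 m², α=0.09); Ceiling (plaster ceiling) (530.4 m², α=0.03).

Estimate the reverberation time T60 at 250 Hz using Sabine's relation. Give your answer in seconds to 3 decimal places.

1.675 sec

A = Σ Sᵢαᵢ = 713.7*0.46 + 19.3*0.03 + 530.4*0.09 + 530.4*0.03 = 392.529 sabins.
Volume V = 29.8 × 17.8 × 7.7 = 4084.388 m³.
Sabine: RT60 = 0.161 × 4084.388 / 392.529 = 1.675 s.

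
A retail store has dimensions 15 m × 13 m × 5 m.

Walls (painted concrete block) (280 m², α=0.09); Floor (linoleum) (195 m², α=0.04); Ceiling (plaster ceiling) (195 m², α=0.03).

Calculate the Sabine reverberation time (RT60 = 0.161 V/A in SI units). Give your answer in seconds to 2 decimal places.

4.04 seconds

A = Σ Sᵢαᵢ = 280·0.09 + 195·0.04 + 195·0.03 = 38.850 sabins.
Volume V = 15 × 13 × 5 = 975 m³.
Sabine: RT60 = 0.161 × 975 / 38.850 = 4.04 s.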